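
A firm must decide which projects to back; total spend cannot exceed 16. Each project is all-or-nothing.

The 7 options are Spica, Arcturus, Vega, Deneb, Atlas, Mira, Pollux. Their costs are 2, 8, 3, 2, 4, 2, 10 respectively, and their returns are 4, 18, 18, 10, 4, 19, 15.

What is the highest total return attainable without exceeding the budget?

65

Arcturus + Vega + Deneb + Mira: cost 8 + 3 + 2 + 2 = 15 ≤ 16, return 18 + 18 + 10 + 19 = 65.
Spica + Arcturus + Vega + Mira: cost 2 + 8 + 3 + 2 = 15 ≤ 16, return 4 + 18 + 18 + 19 = 59.
Best is Arcturus, Vega, Deneb, and Mira with total return 65.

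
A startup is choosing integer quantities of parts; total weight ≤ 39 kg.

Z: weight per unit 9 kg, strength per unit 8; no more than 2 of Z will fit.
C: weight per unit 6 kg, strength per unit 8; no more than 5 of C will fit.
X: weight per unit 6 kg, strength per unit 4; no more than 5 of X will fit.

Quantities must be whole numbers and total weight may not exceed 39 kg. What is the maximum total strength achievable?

48

5×C and 1×X: weight 36 ≤ 39, strength 5·8 + 1·4 = 44.
1×Z and 5×C: weight 39 ≤ 39, strength 1·8 + 5·8 = 48.
Best is 48.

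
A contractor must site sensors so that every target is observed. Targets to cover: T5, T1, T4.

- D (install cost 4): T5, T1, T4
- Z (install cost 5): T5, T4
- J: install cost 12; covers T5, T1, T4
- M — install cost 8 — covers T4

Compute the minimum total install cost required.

This is a weighted set-cover instance.
D alone covers T5, T1, T4 — every target.
Total install cost: 4.
No cover costs less than 4.

4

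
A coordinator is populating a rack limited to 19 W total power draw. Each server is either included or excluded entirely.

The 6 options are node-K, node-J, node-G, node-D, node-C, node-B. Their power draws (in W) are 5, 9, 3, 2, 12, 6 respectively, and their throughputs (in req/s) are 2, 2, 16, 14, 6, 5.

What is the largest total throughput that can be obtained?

37

This is a 0-1 knapsack instance.
Allowing fractional choices, the relaxed optimum would be about 39.0, but servers are indivisible.
node-G + node-D + node-B: power draw 3 + 2 + 6 = 11 ≤ 19, throughput 16 + 14 + 5 = 35.
node-G + node-D + node-C: power draw 3 + 2 + 12 = 17 ≤ 19, throughput 16 + 14 + 6 = 36.
node-K + node-G + node-D + node-B: power draw 5 + 3 + 2 + 6 = 16 ≤ 19, throughput 2 + 16 + 14 + 5 = 37.
Best is node-K, node-G, node-D, and node-B with total throughput 37.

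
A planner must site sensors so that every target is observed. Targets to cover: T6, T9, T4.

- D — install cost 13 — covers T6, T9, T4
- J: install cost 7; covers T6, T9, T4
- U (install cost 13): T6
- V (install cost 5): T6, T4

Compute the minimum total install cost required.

This is a weighted set-cover instance.
J alone covers T6, T9, T4 — every target.
Total install cost: 7.

7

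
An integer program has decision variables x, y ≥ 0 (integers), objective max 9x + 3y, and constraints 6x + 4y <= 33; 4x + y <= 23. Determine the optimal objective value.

(x,y)=(5,0): 6·5+4·0=30≤33, 4·5+1·0=20≤23, objective 45.
(x,y)=(4,1): 6·4+4·1=28≤33, 4·4+1·1=17≤23, objective 39.
(x,y)=(4,0): 6·4+4·0=24≤33, 4·4+1·0=16≤23, objective 36.
Maximum is 45 at (x,y)=(5,0).

45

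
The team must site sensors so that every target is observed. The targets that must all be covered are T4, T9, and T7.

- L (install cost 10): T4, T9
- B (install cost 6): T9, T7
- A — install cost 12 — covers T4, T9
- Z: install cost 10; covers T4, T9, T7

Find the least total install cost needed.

The greedy cost-per-new-target heuristic would pick B and L for 16, but a cheaper cover exists.
Z alone covers T4, T9, T7 — every target.
Total install cost: 10.
No cover costs less than 10.

10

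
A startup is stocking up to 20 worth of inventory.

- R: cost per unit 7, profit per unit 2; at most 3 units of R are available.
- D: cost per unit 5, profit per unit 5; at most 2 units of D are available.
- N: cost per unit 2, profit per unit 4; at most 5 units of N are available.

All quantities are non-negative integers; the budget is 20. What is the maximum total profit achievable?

This is a bounded integer knapsack.
Take 2×D and 5×N: cost 20 ≤ 20, profit 2·5 + 5·4 = 30.
N has the best ratio (4/2) and is taken to its limit of 5; remaining capacity is filled optimally with the others.

30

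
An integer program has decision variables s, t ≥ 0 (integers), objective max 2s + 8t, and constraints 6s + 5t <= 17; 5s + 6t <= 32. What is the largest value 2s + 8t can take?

(s,t)=(0,3): 6·0+5·3=15≤17, 5·0+6·3=18≤32, objective 24.
(s,t)=(1,2): 6·1+5·2=16≤17, 5·1+6·2=17≤32, objective 18.
(s,t)=(0,2): 6·0+5·2=10≤17, 5·0+6·2=12≤32, objective 16.
Maximum is 24 at (s,t)=(0,3).

24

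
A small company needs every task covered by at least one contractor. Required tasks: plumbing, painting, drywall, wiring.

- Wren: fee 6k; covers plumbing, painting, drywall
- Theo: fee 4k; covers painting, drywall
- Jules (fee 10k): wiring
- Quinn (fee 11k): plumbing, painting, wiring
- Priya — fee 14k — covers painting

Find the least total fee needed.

The greedy cost-per-new-task heuristic would pick Wren and Jules for 16, but a cheaper cover exists.
Choose Theo and Quinn: together they cover plumbing, painting, drywall, wiring — every task.
Total fee: 4 + 11 = 15.
No cover costs less than 15.

15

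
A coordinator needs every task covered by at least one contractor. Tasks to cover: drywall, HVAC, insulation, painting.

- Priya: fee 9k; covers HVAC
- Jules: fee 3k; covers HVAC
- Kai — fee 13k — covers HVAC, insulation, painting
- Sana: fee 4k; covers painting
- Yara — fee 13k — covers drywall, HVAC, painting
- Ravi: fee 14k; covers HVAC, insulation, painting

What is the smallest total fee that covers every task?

Choose Kai and Yara: together they cover drywall, HVAC, insulation, painting — every task.
Total fee: 13 + 13 = 26.

26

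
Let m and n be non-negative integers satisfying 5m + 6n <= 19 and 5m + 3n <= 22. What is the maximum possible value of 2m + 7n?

Relaxing integrality, the LP optimum is 22.17 at (m,n) = (0, 3.17), which is not an integer point.
(m,n)=(0,3) is feasible, giving 21.
(m,n)=(1,2) is feasible, giving 16.
(m,n)=(0,2) is feasible, giving 14.
Maximum is 21 at (m,n)=(0,3).

21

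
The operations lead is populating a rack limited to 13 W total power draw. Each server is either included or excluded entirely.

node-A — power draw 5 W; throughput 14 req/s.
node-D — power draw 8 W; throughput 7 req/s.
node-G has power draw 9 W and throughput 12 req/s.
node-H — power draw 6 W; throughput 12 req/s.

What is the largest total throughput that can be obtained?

node-A + node-D: power draw 5 + 8 = 13 ≤ 13, throughput 14 + 7 = 21.
node-A + node-H: power draw 5 + 6 = 11 ≤ 13, throughput 14 + 12 = 26.
node-A: power draw 5 ≤ 13, throughput 14.
Best is node-A and node-H with total throughput 26.

26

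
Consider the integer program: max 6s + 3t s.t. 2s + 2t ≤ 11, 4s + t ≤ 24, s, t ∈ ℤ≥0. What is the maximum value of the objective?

(s,t)=(5,0): 2·5+2·0=10≤11, 4·5+1·0=20≤24, objective 30.
(s,t)=(4,1): 2·4+2·1=10≤11, 4·4+1·1=17≤24, objective 27.
No feasible integer point exceeds 30.

30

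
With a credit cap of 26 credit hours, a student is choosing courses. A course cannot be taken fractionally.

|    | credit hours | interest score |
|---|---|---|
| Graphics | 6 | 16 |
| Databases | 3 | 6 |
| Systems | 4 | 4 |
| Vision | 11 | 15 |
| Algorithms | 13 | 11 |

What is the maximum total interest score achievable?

Treat it as a binary knapsack problem.
Allowing fractional choices, the relaxed optimum would be about 42.7, but courses are indivisible.
Graphics + Databases + Vision: credit hours 6 + 3 + 11 = 20 ≤ 26, interest score 16 + 6 + 15 = 37.
Graphics + Databases + Systems + Vision: credit hours 6 + 3 + 4 + 11 = 24 ≤ 26, interest score 16 + 6 + 4 + 15 = 41.
Graphics + Databases + Systems + Algorithms: credit hours 6 + 3 + 4 + 13 = 26 ≤ 26, interest score 16 + 6 + 4 + 11 = 37.
Best is Graphics, Databases, Systems, and Vision with total interest score 41.

41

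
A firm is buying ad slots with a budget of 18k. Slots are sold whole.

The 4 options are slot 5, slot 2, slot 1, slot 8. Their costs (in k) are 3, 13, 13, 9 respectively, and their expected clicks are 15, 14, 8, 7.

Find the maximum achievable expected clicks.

Treat it as a binary knapsack problem.
slot 5 + slot 2: cost 3 + 13 = 16 ≤ 18, expected clicks 15 + 14 = 29.
slot 5 + slot 1: cost 3 + 13 = 16 ≤ 18, expected clicks 15 + 8 = 23.
slot 5 + slot 8: cost 3 + 9 = 12 ≤ 18, expected clicks 15 + 7 = 22.
Best is slot 5 and slot 2 with total expected clicks 29.

29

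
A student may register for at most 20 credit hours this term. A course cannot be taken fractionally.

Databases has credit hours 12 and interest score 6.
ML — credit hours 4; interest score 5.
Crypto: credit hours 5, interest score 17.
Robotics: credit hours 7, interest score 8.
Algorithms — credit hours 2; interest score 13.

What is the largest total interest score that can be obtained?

Allowing fractional choices, the relaxed optimum would be about 44.0, but courses are indivisible.
Databases + Crypto + Algorithms: credit hours 12 + 5 + 2 = 19 ≤ 20, interest score 6 + 17 + 13 = 36.
ML + Crypto + Robotics + Algorithms: credit hours 4 + 5 + 7 + 2 = 18 ≤ 20, interest score 5 + 17 + 8 + 13 = 43.
Crypto + Robotics + Algorithms: credit hours 5 + 7 + 2 = 14 ≤ 20, interest score 17 + 8 + 13 = 38.
Best is ML, Crypto, Robotics, and Algorithms with total interest score 43.

43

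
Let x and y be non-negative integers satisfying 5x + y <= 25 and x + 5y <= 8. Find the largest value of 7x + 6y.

(x,y)=(5,0): 5·5+1·0=25≤25, 1·5+5·0=5≤8, objective 35.
(x,y)=(4,0): 5·4+1·0=20≤25, 1·4+5·0=4≤8, objective 28.
(x,y)=(3,1): 5·3+1·1=16≤25, 1·3+5·1=8≤8, objective 27.
(x,y)=(3,0): 5·3+1·0=15≤25, 1·3+5·0=3≤8, objective 21.
The best lattice point is (5,0), giving 35.

35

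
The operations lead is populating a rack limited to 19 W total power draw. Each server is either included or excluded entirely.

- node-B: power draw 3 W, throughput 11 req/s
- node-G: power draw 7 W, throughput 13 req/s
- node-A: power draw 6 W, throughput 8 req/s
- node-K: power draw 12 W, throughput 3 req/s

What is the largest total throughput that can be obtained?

Allowing fractional choices, the relaxed optimum would be about 32.8, but servers are indivisible.
node-B + node-G + node-A: power draw 3 + 7 + 6 = 16 ≤ 19, throughput 11 + 13 + 8 = 32.
node-G + node-A: power draw 7 + 6 = 13 ≤ 19, throughput 13 + 8 = 21.
node-B + node-G: power draw 3 + 7 = 10 ≤ 19, throughput 11 + 13 = 24.
Best is node-B, node-G, and node-A with total throughput 32.

32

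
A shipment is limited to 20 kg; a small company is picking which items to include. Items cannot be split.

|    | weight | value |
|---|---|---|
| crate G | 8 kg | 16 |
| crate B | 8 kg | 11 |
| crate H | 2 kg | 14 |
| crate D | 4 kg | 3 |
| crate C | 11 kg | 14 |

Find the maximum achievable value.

Take crate G, crate B, and crate H: weight 8 + 8 + 2 = 18 ≤ 20, value 16 + 11 + 14 = 41.
No other feasible combination does better.

41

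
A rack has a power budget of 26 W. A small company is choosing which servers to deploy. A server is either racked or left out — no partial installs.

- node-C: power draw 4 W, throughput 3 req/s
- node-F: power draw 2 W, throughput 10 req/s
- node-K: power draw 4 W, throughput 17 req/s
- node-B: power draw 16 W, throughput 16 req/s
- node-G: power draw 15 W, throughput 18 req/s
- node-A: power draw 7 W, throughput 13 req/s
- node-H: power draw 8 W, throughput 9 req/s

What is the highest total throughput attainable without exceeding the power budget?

Allowing fractional choices, the relaxed optimum would be about 55.6, but servers are indivisible.
node-C + node-F + node-K + node-A + node-H: power draw 4 + 2 + 4 + 7 + 8 = 25 ≤ 26, throughput 3 + 10 + 17 + 13 + 9 = 52.
node-C + node-F + node-K + node-G: power draw 4 + 2 + 4 + 15 = 25 ≤ 26, throughput 3 + 10 + 17 + 18 = 48.
node-F + node-K + node-A + node-H: power draw 2 + 4 + 7 + 8 = 21 ≤ 26, throughput 10 + 17 + 13 + 9 = 49.
Best is node-C, node-F, node-K, node-A, and node-H with total throughput 52.

52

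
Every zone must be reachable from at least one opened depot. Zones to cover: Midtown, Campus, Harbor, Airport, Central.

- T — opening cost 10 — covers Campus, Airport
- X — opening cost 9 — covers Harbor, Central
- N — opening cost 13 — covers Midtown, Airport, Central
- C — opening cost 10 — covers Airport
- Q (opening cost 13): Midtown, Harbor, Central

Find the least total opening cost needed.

This is a weighted set-cover instance.
The greedy cost-per-new-zone heuristic would pick N, X, and T for 32, but a cheaper cover exists.
Choose T and Q: together they cover Midtown, Campus, Harbor, Airport, Central — every zone.
Total opening cost: 10 + 13 = 23.
No cover costs less than 23.

23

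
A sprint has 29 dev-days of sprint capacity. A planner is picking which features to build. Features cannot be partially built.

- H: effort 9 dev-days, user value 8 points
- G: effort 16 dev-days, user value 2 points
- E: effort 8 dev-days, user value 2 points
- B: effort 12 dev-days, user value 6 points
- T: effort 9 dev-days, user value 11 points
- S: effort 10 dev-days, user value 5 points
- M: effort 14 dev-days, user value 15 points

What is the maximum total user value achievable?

Allowing fractional choices, the relaxed optimum would be about 31.3, but features are indivisible.
H + M: effort 9 + 14 = 23 ≤ 29, user value 8 + 15 = 23.
T + M: effort 9 + 14 = 23 ≤ 29, user value 11 + 15 = 26.
H + T + S: effort 9 + 9 + 10 = 28 ≤ 29, user value 8 + 11 + 5 = 24.
Best is T and M with total user value 26.

26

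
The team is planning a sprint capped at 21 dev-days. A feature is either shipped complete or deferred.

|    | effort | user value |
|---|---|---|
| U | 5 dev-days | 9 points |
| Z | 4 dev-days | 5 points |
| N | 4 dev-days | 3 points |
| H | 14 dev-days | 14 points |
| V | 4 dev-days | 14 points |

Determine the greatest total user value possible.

31

This is a 0-1 knapsack instance.
Allowing fractional choices, the relaxed optimum would be about 36.0, but features are indivisible.
U + Z + V: effort 5 + 4 + 4 = 13 ≤ 21, user value 9 + 5 + 14 = 28.
U + Z + N + V: effort 5 + 4 + 4 + 4 = 17 ≤ 21, user value 9 + 5 + 3 + 14 = 31.
Best is U, Z, N, and V with total user value 31.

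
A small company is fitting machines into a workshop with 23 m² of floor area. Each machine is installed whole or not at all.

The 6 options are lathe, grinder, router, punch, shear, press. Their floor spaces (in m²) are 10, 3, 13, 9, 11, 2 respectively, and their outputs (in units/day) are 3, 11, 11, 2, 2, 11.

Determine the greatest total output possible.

Allowing fractional choices, the relaxed optimum would be about 34.5, but machines are indivisible.
lathe + grinder + press: floor space 10 + 3 + 2 = 15 ≤ 23, output 3 + 11 + 11 = 25.
grinder + punch + press: floor space 3 + 9 + 2 = 14 ≤ 23, output 11 + 2 + 11 = 24.
grinder + router + press: floor space 3 + 13 + 2 = 18 ≤ 23, output 11 + 11 + 11 = 33.
Best is grinder, router, and press with total output 33.

33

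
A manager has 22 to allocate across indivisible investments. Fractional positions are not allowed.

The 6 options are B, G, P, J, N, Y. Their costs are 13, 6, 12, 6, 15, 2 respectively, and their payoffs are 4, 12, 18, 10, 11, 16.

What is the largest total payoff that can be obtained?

Allowing fractional choices, the relaxed optimum would be about 50.0, but investments are indivisible.
G + P + Y: cost 6 + 12 + 2 = 20 ≤ 22, payoff 12 + 18 + 16 = 46.
P + J + Y: cost 12 + 6 + 2 = 20 ≤ 22, payoff 18 + 10 + 16 = 44.
Best is G, P, and Y with total payoff 46.

46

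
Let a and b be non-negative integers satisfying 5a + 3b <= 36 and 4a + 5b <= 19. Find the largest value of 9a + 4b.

(a,b)=(4,0): 5·4+3·0=20≤36, 4·4+5·0=16≤19, objective 36.
(a,b)=(3,1): 5·3+3·1=18≤36, 4·3+5·1=17≤19, objective 31.
(a,b)=(3,0): 5·3+3·0=15≤36, 4·3+5·0=12≤19, objective 27.
Maximum is 36 at (a,b)=(4,0).

36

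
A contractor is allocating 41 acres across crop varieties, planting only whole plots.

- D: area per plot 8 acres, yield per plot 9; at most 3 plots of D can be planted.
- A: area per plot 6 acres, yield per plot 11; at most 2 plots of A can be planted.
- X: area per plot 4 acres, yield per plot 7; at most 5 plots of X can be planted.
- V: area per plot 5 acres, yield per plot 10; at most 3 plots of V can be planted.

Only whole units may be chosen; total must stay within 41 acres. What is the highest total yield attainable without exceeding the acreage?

76

V has the best ratio (10/5); taking only V gives at most 3×10 = 30 (stopped by the supply cap of 3).
Mixing does better — 1×A, 5×X, and 3×V: area 41 ≤ 41, yield 1·11 + 5·7 + 3·10 = 76.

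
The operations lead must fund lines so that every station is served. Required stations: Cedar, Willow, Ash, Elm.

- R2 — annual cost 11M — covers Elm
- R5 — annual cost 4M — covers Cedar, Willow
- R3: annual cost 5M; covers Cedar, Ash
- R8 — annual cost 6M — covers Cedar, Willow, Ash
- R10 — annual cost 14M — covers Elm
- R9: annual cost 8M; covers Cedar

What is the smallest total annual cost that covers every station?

This is an integer covering problem.
The greedy cost-per-new-station heuristic would pick R5, R3, and R2 for 20, but a cheaper cover exists.
Choose R2 and R8: together they cover Cedar, Willow, Ash, Elm — every station.
Total annual cost: 11 + 6 = 17.
No cover costs less than 17.

17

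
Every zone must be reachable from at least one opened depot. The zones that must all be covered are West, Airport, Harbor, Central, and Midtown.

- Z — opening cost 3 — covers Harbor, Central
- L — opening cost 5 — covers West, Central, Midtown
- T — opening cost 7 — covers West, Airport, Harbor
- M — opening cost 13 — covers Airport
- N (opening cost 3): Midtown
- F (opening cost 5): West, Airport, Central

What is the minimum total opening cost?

11

The greedy cost-per-new-zone heuristic would pick Z, L, and F for 13, but a cheaper cover exists.
Choose Z, N, and F: together they cover West, Airport, Harbor, Central, Midtown — every zone.
Total opening cost: 3 + 3 + 5 = 11.
No cover costs less than 11.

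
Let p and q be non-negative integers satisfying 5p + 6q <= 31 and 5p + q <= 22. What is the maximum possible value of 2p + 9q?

Relaxing integrality, the LP optimum is 46.50 at (p,q) = (0, 5.17), which is not an integer point.
(p,q)=(0,5): 5·0+6·5=30≤31, 5·0+1·5=5≤22, objective 45.
(p,q)=(1,4): 5·1+6·4=29≤31, 5·1+1·4=9≤22, objective 38.
No feasible integer point exceeds 45.

45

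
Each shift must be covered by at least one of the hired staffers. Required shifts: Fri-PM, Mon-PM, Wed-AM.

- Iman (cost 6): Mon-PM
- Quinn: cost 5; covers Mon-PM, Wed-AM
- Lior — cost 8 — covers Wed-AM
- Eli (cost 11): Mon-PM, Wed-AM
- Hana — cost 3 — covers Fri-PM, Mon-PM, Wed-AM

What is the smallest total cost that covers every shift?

3

Hana alone covers Fri-PM, Mon-PM, Wed-AM — every shift.
Total cost: 3.
No cover costs less than 3.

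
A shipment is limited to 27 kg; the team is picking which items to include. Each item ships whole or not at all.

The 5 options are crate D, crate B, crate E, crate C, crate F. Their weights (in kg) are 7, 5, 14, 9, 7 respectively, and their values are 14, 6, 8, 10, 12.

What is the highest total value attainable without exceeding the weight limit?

36

crate D + crate B + crate C: weight 7 + 5 + 9 = 21 ≤ 27, value 14 + 6 + 10 = 30.
crate D + crate B + crate F: weight 7 + 5 + 7 = 19 ≤ 27, value 14 + 6 + 12 = 32.
crate D + crate C + crate F: weight 7 + 9 + 7 = 23 ≤ 27, value 14 + 10 + 12 = 36.
Best is crate D, crate C, and crate F with total value 36.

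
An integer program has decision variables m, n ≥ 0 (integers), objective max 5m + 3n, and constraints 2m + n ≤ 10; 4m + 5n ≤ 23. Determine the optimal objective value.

25

Relaxing integrality, the LP optimum is 25.50 at (m,n) = (4.5, 1), which is not an integer point.
(m,n)=(5,0): 2·5+1·0=10≤10, 4·5+5·0=20≤23, objective 25.
(m,n)=(4,1): 2·4+1·1=9≤10, 4·4+5·1=21≤23, objective 23.
(m,n)=(3,2): 2·3+1·2=8≤10, 4·3+5·2=22≤23, objective 21.
The best lattice point is (5,0), giving 25.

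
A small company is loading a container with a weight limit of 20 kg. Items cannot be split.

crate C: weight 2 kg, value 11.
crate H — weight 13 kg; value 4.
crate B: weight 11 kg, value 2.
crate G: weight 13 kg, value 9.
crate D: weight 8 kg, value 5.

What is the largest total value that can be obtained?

Allowing fractional choices, the relaxed optimum would be about 23.1, but items are indivisible.
crate C + crate G: weight 2 + 13 = 15 ≤ 20, value 11 + 9 = 20.
crate C + crate D: weight 2 + 8 = 10 ≤ 20, value 11 + 5 = 16.
Best is crate C and crate G with total value 20.

20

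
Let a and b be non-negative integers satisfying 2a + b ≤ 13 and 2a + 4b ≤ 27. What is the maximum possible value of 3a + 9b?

57

The continuous relaxation peaks at (0, 6.75) with value 60.75; rounding to a feasible lattice point costs some objective.
(a,b)=(1,6) is feasible, giving 57.
(a,b)=(0,6) is feasible, giving 54.
The best lattice point is (1,6), giving 57.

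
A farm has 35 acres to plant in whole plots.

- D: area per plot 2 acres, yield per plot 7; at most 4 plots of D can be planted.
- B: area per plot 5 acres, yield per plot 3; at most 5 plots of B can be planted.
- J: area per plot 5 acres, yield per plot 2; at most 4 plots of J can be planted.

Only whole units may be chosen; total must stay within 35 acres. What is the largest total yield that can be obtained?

43

4×D and 5×B: area 33 ≤ 35, yield 4·7 + 5·3 = 43.
4×D, 4×B, and 1×J: area 33 ≤ 35, yield 4·7 + 4·3 + 1·2 = 42.
Best is 43.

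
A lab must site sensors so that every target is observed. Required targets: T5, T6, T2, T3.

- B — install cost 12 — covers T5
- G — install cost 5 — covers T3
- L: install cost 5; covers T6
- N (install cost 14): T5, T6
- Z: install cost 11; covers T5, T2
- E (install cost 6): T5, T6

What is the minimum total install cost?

21

The greedy cost-per-new-target heuristic would pick E, G, and Z for 22, but a cheaper cover exists.
Choose G, L, and Z: together they cover T5, T6, T2, T3 — every target.
Total install cost: 5 + 5 + 11 = 21.
No cover costs less than 21.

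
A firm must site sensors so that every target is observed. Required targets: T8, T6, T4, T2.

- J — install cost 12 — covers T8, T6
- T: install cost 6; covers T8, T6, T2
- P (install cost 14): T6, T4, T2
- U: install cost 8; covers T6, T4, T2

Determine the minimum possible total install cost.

Choose T and U: together they cover T8, T6, T4, T2 — every target.
Total install cost: 6 + 8 = 14.

14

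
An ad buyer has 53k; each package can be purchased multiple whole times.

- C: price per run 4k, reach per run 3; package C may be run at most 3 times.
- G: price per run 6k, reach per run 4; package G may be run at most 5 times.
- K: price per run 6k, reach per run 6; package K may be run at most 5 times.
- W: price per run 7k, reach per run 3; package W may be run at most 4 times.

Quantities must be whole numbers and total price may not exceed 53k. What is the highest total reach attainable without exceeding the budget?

45

K has the best ratio (6/6); taking only K gives at most 5×6 = 30 (stopped by the supply cap of 5).
Mixing does better — 1×C, 3×G, and 5×K: price 52 ≤ 53, reach 1·3 + 3·4 + 5·6 = 45.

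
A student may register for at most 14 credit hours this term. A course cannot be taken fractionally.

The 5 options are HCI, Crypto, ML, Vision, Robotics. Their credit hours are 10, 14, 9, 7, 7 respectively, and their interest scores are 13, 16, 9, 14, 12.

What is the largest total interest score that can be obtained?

26

Crypto: credit hours 14 ≤ 14, interest score 16.
Vision: credit hours 7 ≤ 14, interest score 14.
Vision + Robotics: credit hours 7 + 7 = 14 ≤ 14, interest score 14 + 12 = 26.
Best is Vision and Robotics with total interest score 26.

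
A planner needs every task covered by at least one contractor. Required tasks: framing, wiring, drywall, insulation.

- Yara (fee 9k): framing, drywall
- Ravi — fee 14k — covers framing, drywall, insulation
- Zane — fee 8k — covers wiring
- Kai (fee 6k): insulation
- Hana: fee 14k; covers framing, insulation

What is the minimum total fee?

22

The greedy cost-per-new-task heuristic would pick Yara, Kai, and Zane for 23, but a cheaper cover exists.
Choose Ravi and Zane: together they cover framing, wiring, drywall, insulation — every task.
Total fee: 14 + 8 = 22.
No cover costs less than 22.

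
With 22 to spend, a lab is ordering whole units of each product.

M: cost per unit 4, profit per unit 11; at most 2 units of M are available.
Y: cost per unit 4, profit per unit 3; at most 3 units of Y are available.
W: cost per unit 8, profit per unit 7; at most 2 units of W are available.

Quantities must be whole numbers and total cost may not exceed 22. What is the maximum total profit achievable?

32

This is a bounded integer knapsack.
Take 2×M, 1×Y, and 1×W: cost 20 ≤ 22, profit 2·11 + 1·3 + 1·7 = 32.
M has the best ratio (11/4) and is taken to its limit of 2; remaining capacity is filled optimally with the others.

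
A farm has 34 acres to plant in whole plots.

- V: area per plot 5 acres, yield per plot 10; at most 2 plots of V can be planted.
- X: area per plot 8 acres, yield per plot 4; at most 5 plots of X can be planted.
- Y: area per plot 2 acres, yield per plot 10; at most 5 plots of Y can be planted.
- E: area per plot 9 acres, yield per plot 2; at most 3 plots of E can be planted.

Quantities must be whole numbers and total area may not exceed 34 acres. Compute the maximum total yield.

Y has the best ratio (10/2); taking only Y gives at most 5×10 = 50 (stopped by the supply cap of 5).
Mixing does better — 2×V, 1×X, and 5×Y: area 28 ≤ 34, yield 2·10 + 1·4 + 5·10 = 74.

74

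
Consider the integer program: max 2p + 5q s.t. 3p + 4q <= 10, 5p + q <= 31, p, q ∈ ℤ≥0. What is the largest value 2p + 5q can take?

(p,q)=(0,2): 3·0+4·2=8≤10, 5·0+1·2=2≤31, objective 10.
(p,q)=(1,1): 3·1+4·1=7≤10, 5·1+1·1=6≤31, objective 7.
(p,q)=(0,1): 3·0+4·1=4≤10, 5·0+1·1=1≤31, objective 5.
No feasible integer point exceeds 10.

10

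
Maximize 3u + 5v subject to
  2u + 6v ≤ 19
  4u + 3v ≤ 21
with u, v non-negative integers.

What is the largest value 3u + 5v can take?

Relaxing integrality, the LP optimum is 20.94 at (u,v) = (3.83, 1.89), which is not an integer point.
(u,v)=(3,2): 2·3+6·2=18≤19, 4·3+3·2=18≤21, objective 19.
(u,v)=(4,1): 2·4+6·1=14≤19, 4·4+3·1=19≤21, objective 17.
No feasible integer point exceeds 19.

19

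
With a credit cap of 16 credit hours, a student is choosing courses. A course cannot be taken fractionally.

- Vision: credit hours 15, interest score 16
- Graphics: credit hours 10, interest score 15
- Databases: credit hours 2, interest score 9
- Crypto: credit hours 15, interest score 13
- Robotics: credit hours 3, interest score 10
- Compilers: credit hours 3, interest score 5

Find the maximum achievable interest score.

This is an integer program with binary decision variables.
Graphics + Databases + Robotics: credit hours 10 + 2 + 3 = 15 ≤ 16, interest score 15 + 9 + 10 = 34.
Graphics + Robotics + Compilers: credit hours 10 + 3 + 3 = 16 ≤ 16, interest score 15 + 10 + 5 = 30.
Best is Graphics, Databases, and Robotics with total interest score 34.

34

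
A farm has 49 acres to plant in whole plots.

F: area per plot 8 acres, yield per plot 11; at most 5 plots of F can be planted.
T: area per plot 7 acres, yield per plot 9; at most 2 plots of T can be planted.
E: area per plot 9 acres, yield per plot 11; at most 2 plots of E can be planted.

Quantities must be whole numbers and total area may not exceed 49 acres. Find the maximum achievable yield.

66

This is a bounded integer knapsack.
3×F, 1×T, and 2×E: area 49 ≤ 49, yield 3·11 + 1·9 + 2·11 = 64.
5×F and 1×E: area 49 ≤ 49, yield 5·11 + 1·11 = 66.
Best is 66.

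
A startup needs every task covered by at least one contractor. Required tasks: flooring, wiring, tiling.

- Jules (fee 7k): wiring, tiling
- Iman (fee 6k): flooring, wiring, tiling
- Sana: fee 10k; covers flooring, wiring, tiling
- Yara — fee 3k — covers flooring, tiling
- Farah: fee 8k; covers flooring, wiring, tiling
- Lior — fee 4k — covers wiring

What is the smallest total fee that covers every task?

6

Iman alone covers flooring, wiring, tiling — every task.
Total fee: 6.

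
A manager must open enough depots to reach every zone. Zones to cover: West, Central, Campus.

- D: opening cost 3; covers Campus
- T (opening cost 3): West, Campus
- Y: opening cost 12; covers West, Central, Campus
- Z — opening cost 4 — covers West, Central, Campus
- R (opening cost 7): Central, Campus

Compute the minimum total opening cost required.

This is an integer covering problem.
Z alone covers West, Central, Campus — every zone.
Total opening cost: 4.
No cover costs less than 4.

4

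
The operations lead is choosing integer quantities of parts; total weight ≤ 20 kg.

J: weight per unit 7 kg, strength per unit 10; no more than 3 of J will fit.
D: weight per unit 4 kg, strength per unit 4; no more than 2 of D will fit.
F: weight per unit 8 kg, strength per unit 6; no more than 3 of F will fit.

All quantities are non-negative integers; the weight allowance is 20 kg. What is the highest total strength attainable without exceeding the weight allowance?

24

J has the best ratio (10/7); taking only J gives at most 2×10 = 20 (stopped by the weight limit).
Mixing does better — 2×J and 1×D: weight 18 ≤ 20, strength 2·10 + 1·4 = 24.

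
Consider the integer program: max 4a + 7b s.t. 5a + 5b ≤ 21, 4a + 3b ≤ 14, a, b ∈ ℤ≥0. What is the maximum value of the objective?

(a,b)=(0,4): 5·0+5·4=20≤21, 4·0+3·4=12≤14, objective 28.
(a,b)=(1,3): 5·1+5·3=20≤21, 4·1+3·3=13≤14, objective 25.
(a,b)=(0,3): 5·0+5·3=15≤21, 4·0+3·3=9≤14, objective 21.
The best lattice point is (0,4), giving 28.

28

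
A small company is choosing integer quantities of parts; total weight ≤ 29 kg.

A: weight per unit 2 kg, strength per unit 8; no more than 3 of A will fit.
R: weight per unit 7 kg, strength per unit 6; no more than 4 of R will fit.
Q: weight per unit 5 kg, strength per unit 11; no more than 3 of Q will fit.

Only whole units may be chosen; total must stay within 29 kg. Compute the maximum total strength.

This is a bounded integer knapsack.
A has the best ratio (8/2); taking only A gives at most 3×8 = 24 (stopped by the supply cap of 3).
Mixing does better — 3×A, 1×R, and 3×Q: weight 28 ≤ 29, strength 3·8 + 1·6 + 3·11 = 63.

63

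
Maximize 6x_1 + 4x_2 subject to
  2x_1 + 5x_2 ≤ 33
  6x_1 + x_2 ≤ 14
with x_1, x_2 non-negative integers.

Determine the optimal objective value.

30

The continuous relaxation peaks at (1.32, 6.07) with value 32.21; rounding to a feasible lattice point costs some objective.
(x_1,x_2)=(1,6): 2·1+5·6=32≤33, 6·1+1·6=12≤14, objective 30.
(x_1,x_2)=(1,5): 2·1+5·5=27≤33, 6·1+1·5=11≤14, objective 26.
(x_1,x_2)=(0,6): 2·0+5·6=30≤33, 6·0+1·6=6≤14, objective 24.
(x_1,x_2)=(0,5): 2·0+5·5=25≤33, 6·0+1·5=5≤14, objective 20.
The best lattice point is (1,6), giving 30.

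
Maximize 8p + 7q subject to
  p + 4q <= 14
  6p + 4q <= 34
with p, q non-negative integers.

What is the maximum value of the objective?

The continuous relaxation peaks at (4, 2.5) with value 49.50; rounding to a feasible lattice point costs some objective.
(p,q)=(5,1): 1·5+4·1=9≤14, 6·5+4·1=34≤34, objective 47.
(p,q)=(4,2): 1·4+4·2=12≤14, 6·4+4·2=32≤34, objective 46.
Maximum is 47 at (p,q)=(5,1).

47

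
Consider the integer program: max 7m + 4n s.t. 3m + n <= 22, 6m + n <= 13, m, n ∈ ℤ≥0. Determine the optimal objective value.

(m,n)=(0,13): 3·0+1·13=13≤22, 6·0+1·13=13≤13, objective 52.
(m,n)=(0,12): 3·0+1·12=12≤22, 6·0+1·12=12≤13, objective 48.
No feasible integer point exceeds 52.

52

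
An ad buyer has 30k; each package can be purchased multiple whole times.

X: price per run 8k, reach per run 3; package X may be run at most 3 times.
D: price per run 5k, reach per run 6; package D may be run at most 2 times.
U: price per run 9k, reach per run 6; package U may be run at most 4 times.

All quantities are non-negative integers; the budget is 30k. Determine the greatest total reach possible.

Take 2×D and 2×U: price 28 ≤ 30, reach 2·6 + 2·6 = 24.
D has the best ratio (6/5) and is taken to its limit of 2; remaining capacity is filled optimally with the others.

24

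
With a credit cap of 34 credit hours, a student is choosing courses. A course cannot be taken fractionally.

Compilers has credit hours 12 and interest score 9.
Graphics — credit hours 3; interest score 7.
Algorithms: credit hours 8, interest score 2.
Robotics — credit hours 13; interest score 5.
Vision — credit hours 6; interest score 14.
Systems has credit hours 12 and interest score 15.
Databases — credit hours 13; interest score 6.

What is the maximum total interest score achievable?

This is an integer program with binary decision variables.
Allowing fractional choices, the relaxed optimum would be about 45.5, but courses are indivisible.
Graphics + Robotics + Vision + Systems: credit hours 3 + 13 + 6 + 12 = 34 ≤ 34, interest score 7 + 5 + 14 + 15 = 41.
Compilers + Graphics + Vision + Systems: credit hours 12 + 3 + 6 + 12 = 33 ≤ 34, interest score 9 + 7 + 14 + 15 = 45.
Graphics + Vision + Systems + Databases: credit hours 3 + 6 + 12 + 13 = 34 ≤ 34, interest score 7 + 14 + 15 + 6 = 42.
Best is Compilers, Graphics, Vision, and Systems with total interest score 45.

45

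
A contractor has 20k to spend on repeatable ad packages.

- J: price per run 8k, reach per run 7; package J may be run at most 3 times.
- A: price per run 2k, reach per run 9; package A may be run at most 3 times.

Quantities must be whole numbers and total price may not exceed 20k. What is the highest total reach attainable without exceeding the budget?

This is a bounded integer knapsack.
2×J and 2×A: price 20 ≤ 20, reach 2·7 + 2·9 = 32.
1×J and 3×A: price 14 ≤ 20, reach 1·7 + 3·9 = 34.
Best is 34.

34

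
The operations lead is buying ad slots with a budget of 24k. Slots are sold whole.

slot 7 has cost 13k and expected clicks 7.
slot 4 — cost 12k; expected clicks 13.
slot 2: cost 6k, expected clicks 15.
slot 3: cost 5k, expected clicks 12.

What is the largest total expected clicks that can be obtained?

Allowing fractional choices, the relaxed optimum would be about 40.5, but ad slots are indivisible.
slot 7 + slot 2 + slot 3: cost 13 + 6 + 5 = 24 ≤ 24, expected clicks 7 + 15 + 12 = 34.
slot 4 + slot 2: cost 12 + 6 = 18 ≤ 24, expected clicks 13 + 15 = 28.
slot 4 + slot 2 + slot 3: cost 12 + 6 + 5 = 23 ≤ 24, expected clicks 13 + 15 + 12 = 40.
Best is slot 4, slot 2, and slot 3 with total expected clicks 40.

40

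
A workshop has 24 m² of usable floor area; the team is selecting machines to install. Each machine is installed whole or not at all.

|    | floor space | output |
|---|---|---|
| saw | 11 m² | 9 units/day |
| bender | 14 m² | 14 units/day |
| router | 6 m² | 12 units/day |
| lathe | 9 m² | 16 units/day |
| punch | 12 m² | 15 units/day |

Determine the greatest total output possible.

31

Allowing fractional choices, the relaxed optimum would be about 39.2, but machines are indivisible.
bender + lathe: floor space 14 + 9 = 23 ≤ 24, output 14 + 16 = 30.
router + lathe: floor space 6 + 9 = 15 ≤ 24, output 12 + 16 = 28.
lathe + punch: floor space 9 + 12 = 21 ≤ 24, output 16 + 15 = 31.
Best is lathe and punch with total output 31.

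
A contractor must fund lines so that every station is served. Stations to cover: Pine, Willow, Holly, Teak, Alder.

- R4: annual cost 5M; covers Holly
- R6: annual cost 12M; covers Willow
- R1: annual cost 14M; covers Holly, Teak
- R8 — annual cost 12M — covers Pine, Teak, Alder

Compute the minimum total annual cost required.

29

Choose R4, R6, and R8: together they cover Pine, Willow, Holly, Teak, Alder — every station.
Total annual cost: 5 + 12 + 12 = 29.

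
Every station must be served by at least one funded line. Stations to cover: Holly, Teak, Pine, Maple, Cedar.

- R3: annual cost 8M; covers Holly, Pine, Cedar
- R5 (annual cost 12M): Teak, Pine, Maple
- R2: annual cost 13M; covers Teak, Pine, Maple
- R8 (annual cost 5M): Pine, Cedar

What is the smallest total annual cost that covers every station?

The greedy cost-per-new-station heuristic would pick R8, R5, and R3 for 25, but a cheaper cover exists.
Choose R3 and R5: together they cover Holly, Teak, Pine, Maple, Cedar — every station.
Total annual cost: 8 + 12 = 20.
No cover costs less than 20.

20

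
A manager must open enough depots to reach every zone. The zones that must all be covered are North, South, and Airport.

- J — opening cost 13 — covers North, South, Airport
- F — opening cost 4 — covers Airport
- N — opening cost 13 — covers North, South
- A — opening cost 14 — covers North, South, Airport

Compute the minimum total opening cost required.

The greedy cost-per-new-zone heuristic would pick F and J for 17, but a cheaper cover exists.
J alone covers North, South, Airport — every zone.
Total opening cost: 13.
No cover costs less than 13.

13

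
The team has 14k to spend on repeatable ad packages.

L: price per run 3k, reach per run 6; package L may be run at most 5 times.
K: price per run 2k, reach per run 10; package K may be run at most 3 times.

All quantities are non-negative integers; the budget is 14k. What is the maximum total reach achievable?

42

This is a bounded integer knapsack.
Take 2×L and 3×K: price 12 ≤ 14, reach 2·6 + 3·10 = 42.
K has the best ratio (10/2) and is taken to its limit of 3; remaining capacity is filled optimally with the others.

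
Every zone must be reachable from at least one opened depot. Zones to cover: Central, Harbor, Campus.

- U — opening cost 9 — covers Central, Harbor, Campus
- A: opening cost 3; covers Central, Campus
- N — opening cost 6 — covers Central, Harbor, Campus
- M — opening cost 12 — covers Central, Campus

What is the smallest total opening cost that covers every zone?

The greedy cost-per-new-zone heuristic would pick A and N for 9, but a cheaper cover exists.
N alone covers Central, Harbor, Campus — every zone.
Total opening cost: 6.
No cover costs less than 6.

6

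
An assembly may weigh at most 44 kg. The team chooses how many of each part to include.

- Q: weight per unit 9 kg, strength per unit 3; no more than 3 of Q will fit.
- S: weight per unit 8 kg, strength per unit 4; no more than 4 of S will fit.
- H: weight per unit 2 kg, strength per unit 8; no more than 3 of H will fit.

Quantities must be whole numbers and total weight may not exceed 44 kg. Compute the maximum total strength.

1×Q, 3×S, and 3×H: weight 39 ≤ 44, strength 1·3 + 3·4 + 3·8 = 39.
4×S and 3×H: weight 38 ≤ 44, strength 4·4 + 3·8 = 40.
Best is 40.

40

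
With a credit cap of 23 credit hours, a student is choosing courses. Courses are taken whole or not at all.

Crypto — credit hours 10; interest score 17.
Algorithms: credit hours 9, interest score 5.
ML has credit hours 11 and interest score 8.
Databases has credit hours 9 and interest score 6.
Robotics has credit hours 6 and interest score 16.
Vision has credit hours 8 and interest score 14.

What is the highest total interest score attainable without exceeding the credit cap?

36

Allowing fractional choices, the relaxed optimum would be about 45.3, but courses are indivisible.
Databases + Robotics + Vision: credit hours 9 + 6 + 8 = 23 ≤ 23, interest score 6 + 16 + 14 = 36.
Algorithms + Robotics + Vision: credit hours 9 + 6 + 8 = 23 ≤ 23, interest score 5 + 16 + 14 = 35.
Best is Databases, Robotics, and Vision with total interest score 36.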